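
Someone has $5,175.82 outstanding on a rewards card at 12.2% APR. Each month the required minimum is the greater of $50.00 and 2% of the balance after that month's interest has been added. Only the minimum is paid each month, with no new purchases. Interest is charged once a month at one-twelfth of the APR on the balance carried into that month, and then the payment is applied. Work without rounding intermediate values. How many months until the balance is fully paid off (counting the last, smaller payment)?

Monthly rate r = 12.2%/12 = 1.01667% = 0.0101667.
While 2% of the post-interest balance exceeds $50.00, each month B ← (B·(1+r))·(1 − 0.02), i.e. B shrinks by the factor (1+r)·0.98 = 0.98996.
This holds for months 1–74. Entering month 75 the balance is $2,453.54; 2% of the post-interest balance is now below $50.00, so the flat $50.00 minimum applies from here.
From month 75 a fixed $50.00 at rate r clears $2,453.54 in 69 more payments. Total: 74 + 69 = 143 months.

143 months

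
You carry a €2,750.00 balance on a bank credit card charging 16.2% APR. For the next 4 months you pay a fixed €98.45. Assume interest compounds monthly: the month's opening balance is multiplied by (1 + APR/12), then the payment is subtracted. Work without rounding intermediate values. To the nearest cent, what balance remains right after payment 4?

€2,499.69

Monthly rate r = 16.2%/12 = 1.35% = 0.0135.
Each month: B ← B·(1+r) − €98.45.
Month 1: interest €37.12; balance after payment €2,688.68.
Month 2: interest €36.30; balance after payment €2,626.52.
Month 3: interest €35.46; balance after payment €2,563.53.
Month 4: interest €34.61; balance after payment €2,499.69.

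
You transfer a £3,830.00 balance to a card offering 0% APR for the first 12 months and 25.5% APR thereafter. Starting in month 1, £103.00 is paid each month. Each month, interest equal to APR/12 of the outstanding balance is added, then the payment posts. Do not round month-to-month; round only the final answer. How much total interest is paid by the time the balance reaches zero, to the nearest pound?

£1,159

Promo months 1–12 at r₀ = 0%/12 = 0; months 13+ at r₁ = 25.5%/12 = 0.02125.
After month 12 (no interest yet): B = £3,830.00 − 12·£103.00 = £2,594.00.
Then at r₁ with £103.00/mo: n₂ = −ln(1 − r₁·B/P)/ln(1+r₁) ≈ 36.43 → 37 more payments.
Total paid = 48·£103.00 + £44.83 = £4,988.83; interest = £4,988.83 − £3,830.00 = £1,158.83.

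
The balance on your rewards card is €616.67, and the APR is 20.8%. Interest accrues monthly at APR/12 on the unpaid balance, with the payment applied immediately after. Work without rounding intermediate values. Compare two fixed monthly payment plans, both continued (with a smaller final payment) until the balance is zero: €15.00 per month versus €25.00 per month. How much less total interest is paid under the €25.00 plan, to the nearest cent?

€276.79

Monthly rate r = 20.8%/12 = 1.73333% = 0.0173333.
At €15.00/mo: n = ⌈−ln(1 − rB₀/P)/ln(1+r)⌉ = 73 payments (last €8.38); total interest = total paid − €616.67 = €471.71.
At €25.00/mo: 33 payments (last €11.59); total interest €194.92.
Interest saved = €471.71 − €194.92 = €276.79.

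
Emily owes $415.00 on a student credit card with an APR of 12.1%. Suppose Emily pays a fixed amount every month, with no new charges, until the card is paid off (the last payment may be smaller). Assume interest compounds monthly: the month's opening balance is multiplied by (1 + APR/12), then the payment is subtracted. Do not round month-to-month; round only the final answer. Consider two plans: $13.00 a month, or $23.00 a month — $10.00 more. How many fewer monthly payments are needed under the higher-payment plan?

18 fewer payments

Monthly rate r = 12.1%/12 = 1.00833% = 0.0100833.
At $13.00/mo: n = ⌈−ln(1 − rB₀/P)/ln(1+r)⌉ = 39 payments (last $9.34); total interest = total paid − $415.00 = $88.34.
At $23.00/mo: 21 payments (last $0.37); total interest $45.37.
Payments saved = 39 − 21 = 18.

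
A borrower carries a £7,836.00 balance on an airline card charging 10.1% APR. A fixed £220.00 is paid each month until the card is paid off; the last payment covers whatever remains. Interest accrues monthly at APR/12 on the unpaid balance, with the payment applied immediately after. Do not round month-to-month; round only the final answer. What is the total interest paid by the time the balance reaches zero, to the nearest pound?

Monthly rate r = 10.1%/12 = 0.841667% = 0.00841667.
Payoff takes n = ⌈−ln(1 − rB₀/P)/ln(1+r)⌉ = ⌈42.519⌉ = 43 payments; the last is £114.39.
Total paid = 42·£220.00 + £114.39 = £9,354.39.
Total interest = total paid − principal = £9,354.39 − £7,836.00 = £1,518.39.

£1,518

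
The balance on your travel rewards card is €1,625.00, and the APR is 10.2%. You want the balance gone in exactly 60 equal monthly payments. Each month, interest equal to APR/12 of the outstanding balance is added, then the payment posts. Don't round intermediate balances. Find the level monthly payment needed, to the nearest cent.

Monthly rate r = 10.2%/12 = 0.85% = 0.0085.
Level-payment amortization: P = B₀·r / (1 − (1+r)^(−n)) = 1625.00·0.0085 / (1 − 1.0085^(−60)).
Denominator 1 − (1+r)^(−60) = 0.39820878.
P = 13.8125 / 0.39820878 ≈ 34.69.

€34.69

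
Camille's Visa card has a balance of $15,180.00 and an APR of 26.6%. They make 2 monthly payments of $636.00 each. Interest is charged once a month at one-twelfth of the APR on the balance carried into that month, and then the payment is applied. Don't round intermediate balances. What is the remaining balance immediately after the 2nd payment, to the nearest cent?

Monthly rate r = 26.6%/12 = 2.21667% = 0.0221667.
Each month: B ← B·(1+r) − $636.00.
Month 1: interest $336.49; balance after payment $14,880.49.
Month 2: interest $329.85; balance after payment $14,574.34.

$14,574.34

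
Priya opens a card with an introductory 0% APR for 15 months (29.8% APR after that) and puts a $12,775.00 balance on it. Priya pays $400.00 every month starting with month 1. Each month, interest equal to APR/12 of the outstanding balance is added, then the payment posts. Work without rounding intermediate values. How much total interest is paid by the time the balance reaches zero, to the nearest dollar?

Promo months 1–15 at r₀ = 0%/12 = 0; months 16+ at r₁ = 29.8%/12 = 0.0248333.
After month 15 (no interest yet): B = $12,775.00 − 15·$400.00 = $6,775.00.
Then at r₁ with $400.00/mo: n₂ = −ln(1 − r₁·B/P)/ln(1+r₁) ≈ 22.25 → 23 more payments.
Total paid = 37·$400.00 + $100.84 = $14,900.84; interest = $14,900.84 − $12,775.00 = $2,125.84.

$2,126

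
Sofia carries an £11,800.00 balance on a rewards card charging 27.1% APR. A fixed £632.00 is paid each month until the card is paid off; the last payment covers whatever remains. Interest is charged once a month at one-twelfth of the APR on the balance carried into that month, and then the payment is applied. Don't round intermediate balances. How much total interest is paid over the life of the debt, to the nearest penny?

£3,698.24

Monthly rate r = 27.1%/12 = 2.25833% = 0.0225833.
Payoff takes n = ⌈−ln(1 − rB₀/P)/ln(1+r)⌉ = ⌈24.520⌉ = 25 payments; the last is £330.24.
Total paid = 24·£632.00 + £330.24 = £15,498.24.
Total interest = total paid − principal = £15,498.24 − £11,800.00 = £3,698.24.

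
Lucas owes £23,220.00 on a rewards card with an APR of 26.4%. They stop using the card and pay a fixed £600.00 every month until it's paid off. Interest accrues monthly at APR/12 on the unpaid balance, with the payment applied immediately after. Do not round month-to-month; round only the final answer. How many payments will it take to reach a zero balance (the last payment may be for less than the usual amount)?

88 months

Monthly rate r = 26.4%/12 = 2.2% = 0.022.
Recurrence: B ← B·(1+r) − £600.00.
Month 1: interest £510.84; balance after payment £23,130.84.
Month 2: interest £508.88; balance after payment £23,039.72.
Closed form: n = −ln(1 − rB₀/P)/ln(1+r) = −ln(0.1486)/ln(1.022) ≈ 87.609, so the balance reaches zero during payment 88.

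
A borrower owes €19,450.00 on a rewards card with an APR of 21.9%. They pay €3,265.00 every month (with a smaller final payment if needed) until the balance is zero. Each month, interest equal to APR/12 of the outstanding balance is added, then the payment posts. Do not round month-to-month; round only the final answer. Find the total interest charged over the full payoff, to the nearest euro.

Monthly rate r = 21.9%/12 = 1.825% = 0.01825.
Payoff takes n = ⌈−ln(1 − rB₀/P)/ln(1+r)⌉ = ⌈6.364⌉ = 7 payments; the last is €1,194.92.
Total paid = 6·€3,265.00 + €1,194.92 = €20,784.92.
Total interest = total paid − principal = €20,784.92 − €19,450.00 = €1,334.92.

€1,335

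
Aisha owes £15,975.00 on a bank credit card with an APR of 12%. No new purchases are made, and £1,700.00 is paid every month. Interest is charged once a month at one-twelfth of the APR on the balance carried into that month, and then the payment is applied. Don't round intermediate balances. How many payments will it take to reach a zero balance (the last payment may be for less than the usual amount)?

10 months

Monthly rate r = 12%/12 = 1% = 0.01.
Recurrence: B ← B·(1+r) − £1,700.00.
Month 1: interest £159.75; balance after payment £14,434.75.
Month 2: interest £144.35; balance after payment £12,879.10.
Closed form: n = −ln(1 − rB₀/P)/ln(1+r) = −ln(0.90603)/ln(1.01) ≈ 9.918, so the balance reaches zero during payment 10.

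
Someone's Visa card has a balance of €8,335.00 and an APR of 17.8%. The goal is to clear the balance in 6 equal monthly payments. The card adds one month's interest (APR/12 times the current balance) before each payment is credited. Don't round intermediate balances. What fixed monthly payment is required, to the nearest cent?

€1,462.17

Monthly rate r = 17.8%/12 = 1.48333% = 0.0148333.
Level-payment amortization: P = B₀·r / (1 − (1+r)^(−n)) = 8335.00·0.0148333 / (1 − 1.01483^(−6)).
Denominator 1 − (1+r)^(−6) = 0.0845562626.
P = 123.636 / 0.0845562626 ≈ 1462.17.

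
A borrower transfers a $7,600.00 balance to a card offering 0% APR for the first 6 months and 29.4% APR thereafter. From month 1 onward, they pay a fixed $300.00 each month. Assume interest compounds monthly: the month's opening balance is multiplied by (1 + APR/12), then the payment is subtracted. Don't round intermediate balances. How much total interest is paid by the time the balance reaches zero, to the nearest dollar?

Promo months 1–6 at r₀ = 0%/12 = 0; months 7+ at r₁ = 29.4%/12 = 0.0245.
After month 6 (no interest yet): B = $7,600.00 − 6·$300.00 = $5,800.00.
Then at r₁ with $300.00/mo: n₂ = −ln(1 − r₁·B/P)/ln(1+r₁) ≈ 26.52 → 27 more payments.
Total paid = 32·$300.00 + $155.82 = $9,755.82; interest = $9,755.82 − $7,600.00 = $2,155.82.

$2,156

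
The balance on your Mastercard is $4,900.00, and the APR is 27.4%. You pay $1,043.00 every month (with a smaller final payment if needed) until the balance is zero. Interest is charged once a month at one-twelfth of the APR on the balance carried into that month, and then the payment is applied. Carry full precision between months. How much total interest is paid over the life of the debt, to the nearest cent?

Monthly rate r = 27.4%/12 = 2.28333% = 0.0228333.
Payoff takes n = ⌈−ln(1 − rB₀/P)/ln(1+r)⌉ = ⌈5.026⌉ = 6 payments; the last is $27.52.
Total paid = 5·$1,043.00 + $27.52 = $5,242.52.
Total interest = total paid − principal = $5,242.52 − $4,900.00 = $342.52.

$342.52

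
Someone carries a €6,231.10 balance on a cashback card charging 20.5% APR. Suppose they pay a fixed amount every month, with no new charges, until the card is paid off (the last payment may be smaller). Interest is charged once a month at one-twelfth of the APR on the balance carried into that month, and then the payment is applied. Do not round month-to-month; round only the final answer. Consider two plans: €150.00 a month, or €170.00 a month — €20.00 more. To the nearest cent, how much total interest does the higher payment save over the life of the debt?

Monthly rate r = 20.5%/12 = 1.70833% = 0.0170833.
At €150.00/mo: n = ⌈−ln(1 − rB₀/P)/ln(1+r)⌉ = 74 payments (last €1.14); total interest = total paid − €6,231.10 = €4,720.04.
At €170.00/mo: 59 payments (last €14.91); total interest €3,643.81.
Interest saved = €4,720.04 − €3,643.81 = €1,076.23.

€1,076.23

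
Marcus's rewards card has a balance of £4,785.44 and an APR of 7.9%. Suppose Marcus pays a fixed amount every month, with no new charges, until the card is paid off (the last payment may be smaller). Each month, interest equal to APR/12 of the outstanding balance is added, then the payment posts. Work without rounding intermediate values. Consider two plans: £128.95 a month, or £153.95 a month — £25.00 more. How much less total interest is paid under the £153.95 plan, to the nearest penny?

Monthly rate r = 7.9%/12 = 0.658333% = 0.00658333.
At £128.95/mo: n = ⌈−ln(1 − rB₀/P)/ln(1+r)⌉ = 43 payments (last £89.19); total interest = total paid − £4,785.44 = £719.65.
At £153.95/mo: 35 payments (last £137.51); total interest £586.37.
Interest saved = £719.65 − £586.37 = £133.28.

£133.28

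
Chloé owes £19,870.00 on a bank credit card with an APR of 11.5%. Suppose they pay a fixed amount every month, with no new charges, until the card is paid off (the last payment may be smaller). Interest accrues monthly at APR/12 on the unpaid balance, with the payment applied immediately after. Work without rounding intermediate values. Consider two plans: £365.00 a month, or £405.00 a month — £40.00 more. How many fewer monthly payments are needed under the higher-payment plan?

11 fewer payments

Monthly rate r = 11.5%/12 = 0.958333% = 0.00958333.
At £365.00/mo: n = ⌈−ln(1 − rB₀/P)/ln(1+r)⌉ = 78 payments (last £119.62); total interest = total paid − £19,870.00 = £8,354.62.
At £405.00/mo: 67 payments (last £243.34); total interest £7,103.34.
Payments saved = 78 − 67 = 11.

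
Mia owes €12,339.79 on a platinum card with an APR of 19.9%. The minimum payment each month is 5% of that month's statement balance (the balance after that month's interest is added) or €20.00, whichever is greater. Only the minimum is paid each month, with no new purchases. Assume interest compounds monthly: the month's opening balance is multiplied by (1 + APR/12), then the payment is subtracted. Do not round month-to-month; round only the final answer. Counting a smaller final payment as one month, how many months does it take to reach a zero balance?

Monthly rate r = 19.9%/12 = 1.65833% = 0.0165833.
While 5% of the post-interest balance exceeds €20.00, each month B ← (B·(1+r))·(1 − 0.05), i.e. B shrinks by the factor (1+r)·0.95 = 0.96575.
This holds for months 1–99. Entering month 100 the balance is €391.83; 5% of the post-interest balance is now below €20.00, so the flat €20.00 minimum applies from here.
From month 100 a fixed €20.00 at rate r clears €391.83 in 24 more payments. Total: 99 + 24 = 123 months.

123 months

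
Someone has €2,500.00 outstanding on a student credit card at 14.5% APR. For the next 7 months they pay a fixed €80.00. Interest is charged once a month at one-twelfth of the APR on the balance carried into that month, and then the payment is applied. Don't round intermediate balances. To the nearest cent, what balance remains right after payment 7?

€2,138.57

Monthly rate r = 14.5%/12 = 1.20833% = 0.0120833.
Each month: B ← B·(1+r) − €80.00.
Month 1: interest €30.21; balance after payment €2,450.21.
Month 2: interest €29.61; balance after payment €2,399.82.
Month 3: interest €29.00; balance after payment €2,348.81.
Month 4: interest €28.38; balance after payment €2,297.19.
Month 5: interest €27.76; balance after payment €2,244.95.
Month 6: interest €27.13; balance after payment €2,192.08.
Month 7: interest €26.49; balance after payment €2,138.57.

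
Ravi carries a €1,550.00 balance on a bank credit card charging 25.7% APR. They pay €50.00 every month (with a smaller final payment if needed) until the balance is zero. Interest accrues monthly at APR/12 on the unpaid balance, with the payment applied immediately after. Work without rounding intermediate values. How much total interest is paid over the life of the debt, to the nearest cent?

Monthly rate r = 25.7%/12 = 2.14167% = 0.0214167.
Payoff takes n = ⌈−ln(1 − rB₀/P)/ln(1+r)⌉ = ⌈51.457⌉ = 52 payments; the last is €22.97.
Total paid = 51·€50.00 + €22.97 = €2,572.97.
Total interest = total paid − principal = €2,572.97 − €1,550.00 = €1,022.97.

€1,022.97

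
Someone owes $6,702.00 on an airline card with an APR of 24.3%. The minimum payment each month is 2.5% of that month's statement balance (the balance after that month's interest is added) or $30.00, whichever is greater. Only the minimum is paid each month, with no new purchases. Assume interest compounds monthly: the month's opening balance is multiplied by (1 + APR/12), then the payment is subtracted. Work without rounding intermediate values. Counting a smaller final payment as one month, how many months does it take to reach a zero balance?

Monthly rate r = 24.3%/12 = 2.025% = 0.02025.
While 2.5% of the post-interest balance exceeds $30.00, each month B ← (B·(1+r))·(1 − 0.025), i.e. B shrinks by the factor (1+r)·0.975 = 0.99474.
This holds for months 1–331. Entering month 332 the balance is $1,171.16; 2.5% of the post-interest balance is now below $30.00, so the flat $30.00 minimum applies from here.
From month 332 a fixed $30.00 at rate r clears $1,171.16 in 78 more payments. Total: 331 + 78 = 409 months.

409 months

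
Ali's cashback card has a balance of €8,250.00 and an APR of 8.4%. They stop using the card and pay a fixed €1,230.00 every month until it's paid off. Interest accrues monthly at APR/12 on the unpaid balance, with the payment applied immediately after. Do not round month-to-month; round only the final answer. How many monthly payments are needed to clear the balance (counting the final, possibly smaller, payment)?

7 payments

Monthly rate r = 8.4%/12 = 0.7% = 0.007.
Recurrence: B ← B·(1+r) − €1,230.00.
Month 1: interest €57.75; balance after payment €7,077.75.
Month 2: interest €49.54; balance after payment €5,897.29.
Closed form: n = −ln(1 − rB₀/P)/ln(1+r) = −ln(0.95305)/ln(1.007) ≈ 6.894, so the balance reaches zero during payment 7.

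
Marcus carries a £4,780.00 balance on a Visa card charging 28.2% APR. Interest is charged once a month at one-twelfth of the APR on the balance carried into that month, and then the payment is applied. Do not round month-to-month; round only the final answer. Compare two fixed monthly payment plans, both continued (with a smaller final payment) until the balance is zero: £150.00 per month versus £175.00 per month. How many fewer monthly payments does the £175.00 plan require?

15 fewer payments

Monthly rate r = 28.2%/12 = 2.35% = 0.0235.
At £150.00/mo: n = ⌈−ln(1 − rB₀/P)/ln(1+r)⌉ = 60 payments (last £73.48); total interest = total paid − £4,780.00 = £4,143.48.
At £175.00/mo: 45 payments (last £36.99); total interest £2,956.99.
Payments saved = 60 − 45 = 15.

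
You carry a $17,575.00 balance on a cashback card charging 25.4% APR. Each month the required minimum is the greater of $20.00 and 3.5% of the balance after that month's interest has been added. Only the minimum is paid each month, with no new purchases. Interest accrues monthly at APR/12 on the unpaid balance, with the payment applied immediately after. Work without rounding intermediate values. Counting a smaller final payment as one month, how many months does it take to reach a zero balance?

278 months

Monthly rate r = 25.4%/12 = 2.11667% = 0.0211667.
While 3.5% of the post-interest balance exceeds $20.00, each month B ← (B·(1+r))·(1 − 0.035), i.e. B shrinks by the factor (1+r)·0.965 = 0.98543.
This holds for months 1–235. Entering month 236 the balance is $557.86; 3.5% of the post-interest balance is now below $20.00, so the flat $20.00 minimum applies from here.
From month 236 a fixed $20.00 at rate r clears $557.86 in 43 more payments. Total: 235 + 43 = 278 months.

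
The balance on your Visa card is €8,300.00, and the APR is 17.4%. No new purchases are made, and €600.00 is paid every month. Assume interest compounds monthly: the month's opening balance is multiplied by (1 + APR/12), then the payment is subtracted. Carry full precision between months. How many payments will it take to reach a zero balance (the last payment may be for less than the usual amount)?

Monthly rate r = 17.4%/12 = 1.45% = 0.0145.
Recurrence: B ← B·(1+r) − €600.00.
Month 1: interest €120.35; balance after payment €7,820.35.
Month 2: interest €113.40; balance after payment €7,333.75.
Closed form: n = −ln(1 − rB₀/P)/ln(1+r) = −ln(0.79942)/ln(1.0145) ≈ 15.551, so the balance reaches zero during payment 16.

16 months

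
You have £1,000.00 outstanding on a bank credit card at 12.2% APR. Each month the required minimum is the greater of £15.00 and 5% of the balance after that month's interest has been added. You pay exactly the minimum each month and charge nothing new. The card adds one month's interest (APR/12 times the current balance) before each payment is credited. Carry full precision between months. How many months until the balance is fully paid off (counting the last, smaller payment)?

Monthly rate r = 12.2%/12 = 1.01667% = 0.0101667.
While 5% of the post-interest balance exceeds £15.00, each month B ← (B·(1+r))·(1 − 0.05), i.e. B shrinks by the factor (1+r)·0.95 = 0.95966.
This holds for months 1–30. Entering month 31 the balance is £290.74; 5% of the post-interest balance is now below £15.00, so the flat £15.00 minimum applies from here.
From month 31 a fixed £15.00 at rate r clears £290.74 in 22 more payments. Total: 30 + 22 = 52 months.

52 months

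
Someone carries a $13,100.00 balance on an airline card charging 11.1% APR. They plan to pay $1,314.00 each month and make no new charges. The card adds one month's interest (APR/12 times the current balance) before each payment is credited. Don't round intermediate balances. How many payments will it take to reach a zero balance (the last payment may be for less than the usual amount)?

11 payments

Monthly rate r = 11.1%/12 = 0.925% = 0.00925.
Recurrence: B ← B·(1+r) − $1,314.00.
Month 1: interest $121.17; balance after payment $11,907.17.
Month 2: interest $110.14; balance after payment $10,703.32.
Closed form: n = −ln(1 − rB₀/P)/ln(1+r) = −ln(0.90778)/ln(1.00925) ≈ 10.508, so the balance reaches zero during payment 11.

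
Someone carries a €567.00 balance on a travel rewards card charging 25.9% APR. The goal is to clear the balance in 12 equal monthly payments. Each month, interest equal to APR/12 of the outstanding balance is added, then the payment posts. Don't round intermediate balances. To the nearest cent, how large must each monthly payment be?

Monthly rate r = 25.9%/12 = 2.15833% = 0.0215833.
Level-payment amortization: P = B₀·r / (1 − (1+r)^(−n)) = 567.00·0.0215833 / (1 − 1.02158^(−12)).
Denominator 1 − (1+r)^(−12) = 0.226047314.
P = 12.2378 / 0.226047314 ≈ 54.14.

€54.14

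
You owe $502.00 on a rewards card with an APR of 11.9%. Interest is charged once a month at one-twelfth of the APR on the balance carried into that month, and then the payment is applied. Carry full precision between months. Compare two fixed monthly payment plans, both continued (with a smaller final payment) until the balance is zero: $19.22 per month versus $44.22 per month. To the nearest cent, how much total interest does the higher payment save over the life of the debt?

$48.66

Monthly rate r = 11.9%/12 = 0.991667% = 0.00991667.
At $19.22/mo: n = ⌈−ln(1 − rB₀/P)/ln(1+r)⌉ = 31 payments (last $7.29); total interest = total paid − $502.00 = $81.89.
At $44.22/mo: 13 payments (last $4.59); total interest $33.23.
Interest saved = $81.89 − $33.23 = $48.66.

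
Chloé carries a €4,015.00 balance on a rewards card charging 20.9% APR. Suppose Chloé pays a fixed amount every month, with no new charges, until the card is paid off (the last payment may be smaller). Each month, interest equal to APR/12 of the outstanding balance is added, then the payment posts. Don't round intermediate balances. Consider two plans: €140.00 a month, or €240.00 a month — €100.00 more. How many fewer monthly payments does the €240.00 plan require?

Monthly rate r = 20.9%/12 = 1.74167% = 0.0174167.
At €140.00/mo: n = ⌈−ln(1 − rB₀/P)/ln(1+r)⌉ = 41 payments (last €11.84); total interest = total paid − €4,015.00 = €1,596.84.
At €240.00/mo: 20 payments (last €227.34); total interest €772.34.
Payments saved = 41 − 20 = 21.

21 fewer payments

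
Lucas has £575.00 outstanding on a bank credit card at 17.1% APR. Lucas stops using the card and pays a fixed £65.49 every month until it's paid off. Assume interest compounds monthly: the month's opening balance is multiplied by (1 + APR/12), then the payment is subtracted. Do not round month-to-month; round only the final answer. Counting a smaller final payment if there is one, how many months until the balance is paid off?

Monthly rate r = 17.1%/12 = 1.425% = 0.01425.
Recurrence: B ← B·(1+r) − £65.49.
Month 1: interest £8.19; balance after payment £517.70.
Month 2: interest £7.38; balance after payment £459.59.
Closed form: n = −ln(1 − rB₀/P)/ln(1+r) = −ln(0.87489)/ln(1.01425) ≈ 9.446, so the balance reaches zero during payment 10.

10 payments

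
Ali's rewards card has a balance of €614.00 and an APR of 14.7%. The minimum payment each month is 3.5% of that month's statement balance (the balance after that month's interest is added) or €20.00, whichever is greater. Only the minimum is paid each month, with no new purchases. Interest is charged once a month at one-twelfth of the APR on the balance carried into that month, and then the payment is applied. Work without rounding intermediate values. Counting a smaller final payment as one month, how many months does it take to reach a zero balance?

Monthly rate r = 14.7%/12 = 1.225% = 0.01225.
While 3.5% of the post-interest balance exceeds €20.00, each month B ← (B·(1+r))·(1 − 0.035), i.e. B shrinks by the factor (1+r)·0.965 = 0.97682.
This holds for months 1–4. Entering month 5 the balance is €559.02; 3.5% of the post-interest balance is now below €20.00, so the flat €20.00 minimum applies from here.
From month 5 a fixed €20.00 at rate r clears €559.02 in 35 more payments. Total: 4 + 35 = 39 months.

39 months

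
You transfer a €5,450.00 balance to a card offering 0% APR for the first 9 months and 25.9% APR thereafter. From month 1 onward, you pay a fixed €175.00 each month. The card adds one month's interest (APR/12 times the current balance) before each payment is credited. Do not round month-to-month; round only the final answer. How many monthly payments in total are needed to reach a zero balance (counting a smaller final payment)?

Promo months 1–9 at r₀ = 0%/12 = 0; months 10+ at r₁ = 25.9%/12 = 0.0215833.
After month 9 (no interest yet): B = €5,450.00 − 9·€175.00 = €3,875.00.
Then at r₁ with €175.00/mo: n₂ = −ln(1 − r₁·B/P)/ln(1+r₁) ≈ 30.44 → 31 more payments.

40 months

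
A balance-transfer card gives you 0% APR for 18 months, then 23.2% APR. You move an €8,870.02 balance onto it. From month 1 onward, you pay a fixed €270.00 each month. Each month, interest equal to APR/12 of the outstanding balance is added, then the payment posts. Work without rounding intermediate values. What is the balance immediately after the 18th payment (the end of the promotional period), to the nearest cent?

Promo months 1–18 at r₀ = 0%/12 = 0; months 19+ at r₁ = 23.2%/12 = 0.0193333.
After month 18 (no interest yet): B = €8,870.02 − 18·€270.00 = €4,010.02.

€4,010.02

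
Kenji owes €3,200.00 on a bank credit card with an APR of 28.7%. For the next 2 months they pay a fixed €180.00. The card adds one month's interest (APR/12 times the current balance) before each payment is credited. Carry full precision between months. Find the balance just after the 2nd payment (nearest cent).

Monthly rate r = 28.7%/12 = 2.39167% = 0.0239167.
Each month: B ← B·(1+r) − €180.00.
Month 1: interest €76.53; balance after payment €3,096.53.
Month 2: interest €74.06; balance after payment €2,990.59.

€2,990.59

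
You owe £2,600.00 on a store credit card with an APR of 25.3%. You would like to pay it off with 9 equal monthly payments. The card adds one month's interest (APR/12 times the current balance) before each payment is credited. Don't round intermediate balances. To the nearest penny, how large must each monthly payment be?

£320.19

Monthly rate r = 25.3%/12 = 2.10833% = 0.0210833.
Level-payment amortization: P = B₀·r / (1 − (1+r)^(−n)) = 2600.00·0.0210833 / (1 − 1.02108^(−9)).
Denominator 1 − (1+r)^(−9) = 0.17120082.
P = 54.8167 / 0.17120082 ≈ 320.19.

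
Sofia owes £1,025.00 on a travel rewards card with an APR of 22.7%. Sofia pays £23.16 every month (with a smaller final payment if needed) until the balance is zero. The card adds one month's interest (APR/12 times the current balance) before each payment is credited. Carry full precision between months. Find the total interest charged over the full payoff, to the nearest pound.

£1,218

Monthly rate r = 22.7%/12 = 1.89167% = 0.0189167.
Payoff takes n = ⌈−ln(1 − rB₀/P)/ln(1+r)⌉ = ⌈96.865⌉ = 97 payments; the last is £20.05.
Total paid = 96·£23.16 + £20.05 = £2,243.41.
Total interest = total paid − principal = £2,243.41 − £1,025.00 = £1,218.41.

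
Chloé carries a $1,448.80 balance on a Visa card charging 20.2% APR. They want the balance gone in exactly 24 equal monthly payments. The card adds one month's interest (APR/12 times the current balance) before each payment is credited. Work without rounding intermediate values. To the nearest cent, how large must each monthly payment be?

$73.88

Monthly rate r = 20.2%/12 = 1.68333% = 0.0168333.
Level-payment amortization: P = B₀·r / (1 − (1+r)^(−n)) = 1448.80·0.0168333 / (1 − 1.01683^(−24)).
Denominator 1 − (1+r)^(−24) = 0.330107047.
P = 24.3881 / 0.330107047 ≈ 73.88.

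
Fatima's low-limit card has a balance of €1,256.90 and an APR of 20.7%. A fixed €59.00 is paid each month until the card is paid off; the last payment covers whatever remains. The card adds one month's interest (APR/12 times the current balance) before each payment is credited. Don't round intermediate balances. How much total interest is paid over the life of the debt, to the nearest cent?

Monthly rate r = 20.7%/12 = 1.725% = 0.01725.
Payoff takes n = ⌈−ln(1 − rB₀/P)/ln(1+r)⌉ = ⌈26.782⌉ = 27 payments; the last is €46.22.
Total paid = 26·€59.00 + €46.22 = €1,580.22.
Total interest = total paid − principal = €1,580.22 − €1,256.90 = €323.32.

€323.32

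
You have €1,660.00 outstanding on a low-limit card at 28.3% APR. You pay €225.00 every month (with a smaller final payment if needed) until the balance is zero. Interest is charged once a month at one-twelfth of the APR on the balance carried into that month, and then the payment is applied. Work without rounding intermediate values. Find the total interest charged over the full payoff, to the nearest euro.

€186

Monthly rate r = 28.3%/12 = 2.35833% = 0.0235833.
Payoff takes n = ⌈−ln(1 − rB₀/P)/ln(1+r)⌉ = ⌈8.201⌉ = 9 payments; the last is €45.55.
Total paid = 8·€225.00 + €45.55 = €1,845.55.
Total interest = total paid − principal = €1,845.55 − €1,660.00 = €185.55.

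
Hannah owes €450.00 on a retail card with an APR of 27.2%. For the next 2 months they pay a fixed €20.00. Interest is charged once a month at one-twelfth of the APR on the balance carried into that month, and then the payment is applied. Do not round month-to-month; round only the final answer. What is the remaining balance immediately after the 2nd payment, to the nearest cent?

€430.18

Monthly rate r = 27.2%/12 = 2.26667% = 0.0226667.
Each month: B ← B·(1+r) − €20.00.
Month 1: interest €10.20; balance after payment €440.20.
Month 2: interest €9.98; balance after payment €430.18.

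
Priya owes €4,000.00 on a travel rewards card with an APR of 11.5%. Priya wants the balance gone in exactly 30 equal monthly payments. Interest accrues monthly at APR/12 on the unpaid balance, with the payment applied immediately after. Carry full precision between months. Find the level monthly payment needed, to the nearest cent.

€154.05

Monthly rate r = 11.5%/12 = 0.958333% = 0.00958333.
Level-payment amortization: P = B₀·r / (1 − (1+r)^(−n)) = 4000.00·0.00958333 / (1 − 1.00958^(−30)).
Denominator 1 − (1+r)^(−30) = 0.248835894.
P = 38.3333 / 0.248835894 ≈ 154.05.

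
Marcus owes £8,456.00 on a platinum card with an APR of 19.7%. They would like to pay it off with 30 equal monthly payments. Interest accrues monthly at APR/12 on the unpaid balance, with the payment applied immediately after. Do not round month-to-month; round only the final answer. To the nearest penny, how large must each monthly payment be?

Monthly rate r = 19.7%/12 = 1.64167% = 0.0164167.
Level-payment amortization: P = B₀·r / (1 − (1+r)^(−n)) = 8456.00·0.0164167 / (1 − 1.01642^(−30)).
Denominator 1 − (1+r)^(−30) = 0.386454653.
P = 138.819 / 0.386454653 ≈ 359.21.

£359.21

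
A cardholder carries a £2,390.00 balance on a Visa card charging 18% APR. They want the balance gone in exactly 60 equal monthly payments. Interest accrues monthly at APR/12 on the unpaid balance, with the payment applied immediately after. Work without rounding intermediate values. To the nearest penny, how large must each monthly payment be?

£60.69

Monthly rate r = 18%/12 = 1.5% = 0.015.
Level-payment amortization: P = B₀·r / (1 − (1+r)^(−n)) = 2390.00·0.015 / (1 − 1.015^(−60)).
Denominator 1 − (1+r)^(−60) = 0.590704033.
P = 35.85 / 0.590704033 ≈ 60.69.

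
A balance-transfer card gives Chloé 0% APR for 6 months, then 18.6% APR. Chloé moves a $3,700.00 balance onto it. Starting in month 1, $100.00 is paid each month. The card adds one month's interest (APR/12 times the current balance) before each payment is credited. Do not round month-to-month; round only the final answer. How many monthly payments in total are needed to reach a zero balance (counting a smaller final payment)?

49 months

Promo months 1–6 at r₀ = 0%/12 = 0; months 7+ at r₁ = 18.6%/12 = 0.0155.
After month 6 (no interest yet): B = $3,700.00 − 6·$100.00 = $3,100.00.
Then at r₁ with $100.00/mo: n₂ = −ln(1 − r₁·B/P)/ln(1+r₁) ≈ 42.58 → 43 more payments.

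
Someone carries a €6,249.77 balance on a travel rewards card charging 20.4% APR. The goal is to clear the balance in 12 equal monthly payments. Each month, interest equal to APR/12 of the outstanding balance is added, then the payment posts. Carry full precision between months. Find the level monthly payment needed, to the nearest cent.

€580.14

Monthly rate r = 20.4%/12 = 1.7% = 0.017.
Level-payment amortization: P = B₀·r / (1 − (1+r)^(−n)) = 6249.77·0.017 / (1 − 1.017^(−12)).
Denominator 1 − (1+r)^(−12) = 0.183138242.
P = 106.246 / 0.183138242 ≈ 580.14.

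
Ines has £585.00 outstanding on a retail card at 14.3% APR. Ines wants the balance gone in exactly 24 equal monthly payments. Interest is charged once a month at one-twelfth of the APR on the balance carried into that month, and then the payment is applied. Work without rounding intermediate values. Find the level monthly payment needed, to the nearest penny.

Monthly rate r = 14.3%/12 = 1.19167% = 0.0119167.
Level-payment amortization: P = B₀·r / (1 − (1+r)^(−n)) = 585.00·0.0119167 / (1 − 1.01192^(−24)).
Denominator 1 − (1+r)^(−24) = 0.247466176.
P = 6.97125 / 0.247466176 ≈ 28.17.

£28.17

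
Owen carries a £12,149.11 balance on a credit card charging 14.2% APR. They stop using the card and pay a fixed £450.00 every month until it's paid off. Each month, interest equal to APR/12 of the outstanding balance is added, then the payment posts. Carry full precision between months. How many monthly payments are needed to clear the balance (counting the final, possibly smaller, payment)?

Monthly rate r = 14.2%/12 = 1.18333% = 0.0118333.
Recurrence: B ← B·(1+r) − £450.00.
Month 1: interest £143.76; balance after payment £11,842.87.
Month 2: interest £140.14; balance after payment £11,533.02.
Closed form: n = −ln(1 − rB₀/P)/ln(1+r) = −ln(0.68052)/ln(1.01183) ≈ 32.718, so the balance reaches zero during payment 33.

33 payments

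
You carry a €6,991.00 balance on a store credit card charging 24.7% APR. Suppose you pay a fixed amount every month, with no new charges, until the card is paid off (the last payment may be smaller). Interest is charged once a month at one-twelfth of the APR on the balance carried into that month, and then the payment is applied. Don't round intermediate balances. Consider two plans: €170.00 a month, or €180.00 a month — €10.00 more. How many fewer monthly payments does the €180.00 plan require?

Monthly rate r = 24.7%/12 = 2.05833% = 0.0205833.
At €170.00/mo: n = ⌈−ln(1 − rB₀/P)/ln(1+r)⌉ = 92 payments (last €164.62); total interest = total paid − €6,991.00 = €8,643.62.
At €180.00/mo: 79 payments (last €154.05); total interest €7,203.05.
Payments saved = 92 − 79 = 13.

13 fewer payments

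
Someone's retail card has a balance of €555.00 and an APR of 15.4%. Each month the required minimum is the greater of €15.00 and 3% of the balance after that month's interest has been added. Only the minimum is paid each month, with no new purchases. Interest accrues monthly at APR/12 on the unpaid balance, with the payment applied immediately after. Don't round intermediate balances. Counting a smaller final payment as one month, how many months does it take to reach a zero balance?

50 months

Monthly rate r = 15.4%/12 = 1.28333% = 0.0128333.
While 3% of the post-interest balance exceeds €15.00, each month B ← (B·(1+r))·(1 − 0.03), i.e. B shrinks by the factor (1+r)·0.97 = 0.98245.
This holds for months 1–7. Entering month 8 the balance is €490.30; 3% of the post-interest balance is now below €15.00, so the flat €15.00 minimum applies from here.
From month 8 a fixed €15.00 at rate r clears €490.30 in 43 more payments. Total: 7 + 43 = 50 months.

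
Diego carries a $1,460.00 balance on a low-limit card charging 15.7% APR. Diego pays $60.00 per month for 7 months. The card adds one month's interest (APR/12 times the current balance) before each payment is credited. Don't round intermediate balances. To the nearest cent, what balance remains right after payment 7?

Monthly rate r = 15.7%/12 = 1.30833% = 0.0130833.
Each month: B ← B·(1+r) − $60.00.
Month 1: interest $19.10; balance after payment $1,419.10.
Month 2: interest $18.57; balance after payment $1,377.67.
Month 3: interest $18.02; balance after payment $1,335.69.
Month 4: interest $17.48; balance after payment $1,293.17.
Month 5: interest $16.92; balance after payment $1,250.09.
Month 6: interest $16.36; balance after payment $1,206.44.
Month 7: interest $15.78; balance after payment $1,162.23.

$1,162.23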